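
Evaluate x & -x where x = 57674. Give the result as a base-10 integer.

2

x = 1110000101001010 = 57674
-x (two's complement) = …0001111010110110
AND   = 0000000000000010 = 2
(x & -x isolates the lowest set bit of x.)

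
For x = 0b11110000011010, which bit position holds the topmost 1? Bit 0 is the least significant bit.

13

0b11110000011010 = 11110000011010
The topmost 1 is at position 13 (since 2^13 = 8192 ≤ 15386 < 16384).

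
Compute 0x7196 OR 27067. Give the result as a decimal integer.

0x7196 = 111000110010110
27067 = 110100110111011
 OR → 111100110111111 = 31167

31167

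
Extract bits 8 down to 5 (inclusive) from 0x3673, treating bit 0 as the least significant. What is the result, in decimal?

v = 0011011001110011
Shift right by 5: 00110110011
Mask low 4 bits: 0011 = 3

3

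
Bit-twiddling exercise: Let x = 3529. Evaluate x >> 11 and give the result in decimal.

1

3529 = 110111001001
shift right by 11 → 000000000001 = 1
(equivalently, floor(3529 / 2048))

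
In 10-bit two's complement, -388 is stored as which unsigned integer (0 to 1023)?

388 in 10 bits: 0110000100
Invert: 1001111011
Add 1:  1001111100 = 636
(Check: 2^10 - 388 = 1024 - 388 = 636.)

636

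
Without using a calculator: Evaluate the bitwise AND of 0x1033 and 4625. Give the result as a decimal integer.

0x1033 = 1000000110011
4625 = 1001000010001
AND → 1000000010001 = 4113

4113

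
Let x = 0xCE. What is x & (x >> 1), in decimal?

70

x = 11001110 = 206
x>>1 = 01100111
AND  = 01000110 = 70
(x & (x >> 1) has a 1 wherever x has two consecutive 1 bits.)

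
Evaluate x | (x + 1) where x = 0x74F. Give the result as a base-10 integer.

1887

x = 11101001111 = 1871
x + 1 = 11101010000
OR    = 11101011111 = 1887
(x | (x + 1) sets the lowest cleared bit.)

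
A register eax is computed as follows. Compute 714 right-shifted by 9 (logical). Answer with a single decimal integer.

1

714 = 1011001010
shift right by 9 → 0000000001 = 1
(equivalently, floor(714 / 512))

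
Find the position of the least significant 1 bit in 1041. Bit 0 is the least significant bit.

1041 = 10000010001
Trailing zeros: 0, so the lowest set bit is bit 0 (value 1).

0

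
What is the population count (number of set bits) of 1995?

1995 = 11111001011
Count the 1s: 1 + 1 + 1 + 1 + 1 + 1 + 1 + 1 = 8

8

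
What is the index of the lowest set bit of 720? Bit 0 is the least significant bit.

4

720 = 1011010000
Trailing zeros: 4, so the lowest set bit is bit 4 (value 16).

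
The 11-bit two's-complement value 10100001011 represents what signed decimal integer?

pattern = 10100001011 (MSB is 1 ⇒ negative)
Invert: 01011110100, add 1 → 01011110101 = 757, so the value is -757.
(Equivalently: 1291 - 2^11 = 1291 - 2048 = -757.)

-757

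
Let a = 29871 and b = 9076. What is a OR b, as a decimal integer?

29871 = 111010010101111
9076 = 010001101110100
 OR → 111011111111111 = 30719

30719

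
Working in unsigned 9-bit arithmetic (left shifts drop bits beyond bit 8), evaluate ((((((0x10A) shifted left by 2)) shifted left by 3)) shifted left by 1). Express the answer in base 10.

128

0x10A = 100001010
→ shifted left by 2 (mod 2^9) → 000101000 = 40
→ shifted left by 3 (mod 2^9) → 101000000 = 320
→ shifted left by 1 (mod 2^9) → 010000000 = 128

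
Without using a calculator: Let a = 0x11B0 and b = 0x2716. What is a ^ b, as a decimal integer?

0x11B0 = 01000110110000
0x2716 = 10011100010110
XOR → 11011010100110 = 13990

13990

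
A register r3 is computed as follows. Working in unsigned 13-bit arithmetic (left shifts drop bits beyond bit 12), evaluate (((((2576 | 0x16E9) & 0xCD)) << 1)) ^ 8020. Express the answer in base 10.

7878

2576 = 0101000010000
0x16E9 = 1011011101001
→ | → 1111011111001 = 7929
0xCD = 0000011001101
→ & → 0000011001001 = 201
→ << 1 (mod 2^13) → 0000110010010 = 402
8020 = 1111101010100
→ ^ → 1111011000110 = 7878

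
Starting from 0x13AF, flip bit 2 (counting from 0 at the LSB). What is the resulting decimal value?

x = 01001110101111
bit 2 is currently 1; toggle it via x ^ (1 << 2) = x ^ 4
→ 01001110101011 = 5035

5035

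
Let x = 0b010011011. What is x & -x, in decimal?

1

x = 10011011 = 155
-x (two's complement) = …01100101
AND   = 00000001 = 1
(x & -x isolates the lowest set bit of x.)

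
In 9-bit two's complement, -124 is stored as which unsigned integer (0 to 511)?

124 in 9 bits: 001111100
Invert: 110000011
Add 1:  110000100 = 388
(Check: 2^9 - 124 = 512 - 124 = 388.)

388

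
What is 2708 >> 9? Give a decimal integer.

2708 = 101010010100
shift right by 9 → 000000000101 = 5
(equivalently, floor(2708 / 512))

5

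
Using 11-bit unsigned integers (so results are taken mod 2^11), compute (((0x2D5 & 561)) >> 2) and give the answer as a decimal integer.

0x2D5 = 01011010101
561 = 01000110001
→ & → 01000010001 = 529
→ >> 2 → 00010000100 = 132

132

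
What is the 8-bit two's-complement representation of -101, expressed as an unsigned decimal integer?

101 in 8 bits: 01100101
Invert: 10011010
Add 1:  10011011 = 155
(Check: 2^8 - 101 = 256 - 101 = 155.)

155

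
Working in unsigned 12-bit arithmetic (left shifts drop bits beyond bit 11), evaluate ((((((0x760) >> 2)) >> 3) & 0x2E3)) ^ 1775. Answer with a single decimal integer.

1740

0x760 = 011101100000
→ >> 2 → 000111011000 = 472
→ >> 3 → 000000111011 = 59
0x2E3 = 001011100011
→ & → 000000100011 = 35
1775 = 011011101111
→ ^ → 011011001100 = 1740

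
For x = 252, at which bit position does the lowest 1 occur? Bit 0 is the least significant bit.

2

252 = 11111100
Trailing zeros: 2, so the lowest set bit is bit 2 (value 4).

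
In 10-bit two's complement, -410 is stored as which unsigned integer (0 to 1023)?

614

410 in 10 bits: 0110011010
Invert: 1001100101
Add 1:  1001100110 = 614
(Check: 2^10 - 410 = 1024 - 410 = 614.)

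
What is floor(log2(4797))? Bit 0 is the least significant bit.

12

4797 = 1001010111101
The topmost 1 is at position 12 (since 2^12 = 4096 ≤ 4797 < 8192).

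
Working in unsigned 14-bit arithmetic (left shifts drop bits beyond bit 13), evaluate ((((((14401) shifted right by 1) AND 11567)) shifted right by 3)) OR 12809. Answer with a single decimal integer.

13197

14401 = 11100001000001
→ shifted right by 1 → 01110000100000 = 7200
11567 = 10110100101111
→ AND → 00110000100000 = 3104
→ shifted right by 3 → 00000110000100 = 388
12809 = 11001000001001
→ OR → 11001110001101 = 13197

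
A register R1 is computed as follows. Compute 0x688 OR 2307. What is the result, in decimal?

0x688 = 011010001000
2307 = 100100000011
 OR → 111110001011 = 3979

3979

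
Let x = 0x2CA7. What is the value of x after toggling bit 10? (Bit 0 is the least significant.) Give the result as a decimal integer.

x = 010110010100111
bit 10 is currently 1; toggle it via x ^ (1 << 10) = x ^ 1024
→ 010100010100111 = 10407

10407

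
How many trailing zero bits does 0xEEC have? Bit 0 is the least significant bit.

0xEEC = 111011101100
Trailing zeros: 2, so the lowest set bit is bit 2 (value 4).

2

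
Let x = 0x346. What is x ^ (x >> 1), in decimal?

741

x = 1101000110 = 838
x>>1 = 0110100011
XOR  = 1011100101 = 741
(x ^ (x >> 1) gives the standard binary-reflected Gray code of x.)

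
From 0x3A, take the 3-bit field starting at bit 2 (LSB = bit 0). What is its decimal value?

6

v = 00111010
Shift right by 2: 001110
Mask low 3 bits: 110 = 6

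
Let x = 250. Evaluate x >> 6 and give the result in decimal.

3

250 = 11111010
shift right by 6 → 00000011 = 3
(equivalently, floor(250 / 64))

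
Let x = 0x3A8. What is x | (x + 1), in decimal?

x = 1110101000 = 936
x + 1 = 1110101001
OR    = 1110101001 = 937
(x | (x + 1) sets the lowest cleared bit.)

937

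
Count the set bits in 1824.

1824 = 11100100000
Count the 1s: 1 + 1 + 1 + 1 = 4

4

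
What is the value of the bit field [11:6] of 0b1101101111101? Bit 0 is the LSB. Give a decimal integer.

45

v = 1101101111101
Shift right by 6: 1101101
Mask low 6 bits: 101101 = 45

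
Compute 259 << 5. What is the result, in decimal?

259 = 00000100000011
shift left by 5 → 10000001100000 = 8288
(equivalently, 259 × 2^5 = 259 × 32)

8288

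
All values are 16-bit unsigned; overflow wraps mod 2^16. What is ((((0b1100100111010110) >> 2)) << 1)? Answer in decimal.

0b1100100111010110 = 1100100111010110
→ >> 2 → 0011001001110101 = 12917
→ << 1 (mod 2^16) → 0110010011101010 = 25834

25834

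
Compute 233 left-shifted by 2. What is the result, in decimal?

932

233 = 0011101001
shift left by 2 → 1110100100 = 932
(equivalently, 233 × 2^2 = 233 × 4)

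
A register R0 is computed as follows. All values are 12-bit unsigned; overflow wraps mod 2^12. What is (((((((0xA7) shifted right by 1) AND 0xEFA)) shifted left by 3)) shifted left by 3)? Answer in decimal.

1152

0xA7 = 000010100111
→ shifted right by 1 → 000001010011 = 83
0xEFA = 111011111010
→ AND → 000001010010 = 82
→ shifted left by 3 (mod 2^12) → 001010010000 = 656
→ shifted left by 3 (mod 2^12) → 010010000000 = 1152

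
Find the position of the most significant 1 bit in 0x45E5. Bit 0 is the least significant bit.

14

0x45E5 = 100010111100101
The topmost 1 is at position 14 (since 2^14 = 16384 ≤ 17893 < 32768).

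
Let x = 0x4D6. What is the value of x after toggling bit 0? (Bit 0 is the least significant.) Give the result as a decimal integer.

1239

x = 10011010110
bit 0 is currently 0; toggle it via x ^ (1 << 0) = x ^ 1
→ 10011010111 = 1239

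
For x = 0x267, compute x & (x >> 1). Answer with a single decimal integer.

x = 1001100111 = 615
x>>1 = 0100110011
AND  = 0000100011 = 35
(x & (x >> 1) has a 1 wherever x has two consecutive 1 bits.)

35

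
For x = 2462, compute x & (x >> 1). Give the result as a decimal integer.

x = 100110011110 = 2462
x>>1 = 010011001111
AND  = 000010001110 = 142
(x & (x >> 1) has a 1 wherever x has two consecutive 1 bits.)

142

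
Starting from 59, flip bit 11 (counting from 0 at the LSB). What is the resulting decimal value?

2107

x = 000000111011
bit 11 is currently 0; toggle it via x ^ (1 << 11) = x ^ 2048
→ 100000111011 = 2107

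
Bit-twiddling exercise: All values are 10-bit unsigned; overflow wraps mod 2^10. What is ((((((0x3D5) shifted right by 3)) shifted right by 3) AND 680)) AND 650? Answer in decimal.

8

0x3D5 = 1111010101
→ shifted right by 3 → 0001111010 = 122
→ shifted right by 3 → 0000001111 = 15
680 = 1010101000
→ AND → 0000001000 = 8
650 = 1010001010
→ AND → 0000001000 = 8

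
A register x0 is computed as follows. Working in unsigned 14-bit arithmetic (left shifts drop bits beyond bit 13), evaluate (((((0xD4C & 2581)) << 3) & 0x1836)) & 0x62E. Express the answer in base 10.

0xD4C = 00110101001100
2581 = 00101000010101
→ & → 00100000000100 = 2052
→ << 3 (mod 2^14) → 00000000100000 = 32
0x1836 = 01100000110110
→ & → 00000000100000 = 32
0x62E = 00011000101110
→ & → 00000000100000 = 32

32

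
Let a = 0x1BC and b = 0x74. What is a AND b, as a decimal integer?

0x1BC = 110111100
0x74 = 001110100
AND → 000110100 = 52

52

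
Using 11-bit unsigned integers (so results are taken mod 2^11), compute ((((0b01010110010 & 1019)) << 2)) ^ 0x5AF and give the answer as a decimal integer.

0b01010110010 = 01010110010
1019 = 01111111011
→ & → 01010110010 = 690
→ << 2 (mod 2^11) → 01011001000 = 712
0x5AF = 10110101111
→ ^ → 11101100111 = 1895

1895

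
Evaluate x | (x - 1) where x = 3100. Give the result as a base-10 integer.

x = 110000011100 = 3100
x - 1 = 110000011011
OR    = 110000011111 = 3103
(x | (x - 1) sets all bits below the lowest set bit.)

3103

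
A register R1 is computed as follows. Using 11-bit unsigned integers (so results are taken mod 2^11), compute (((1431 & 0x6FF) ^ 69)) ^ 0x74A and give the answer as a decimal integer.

1431 = 10110010111
0x6FF = 11011111111
→ & → 10010010111 = 1175
69 = 00001000101
→ ^ → 10011010010 = 1234
0x74A = 11101001010
→ ^ → 01110011000 = 920

920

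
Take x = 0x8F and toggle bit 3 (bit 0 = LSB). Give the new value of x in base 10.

135

x = 010001111
bit 3 is currently 1; toggle it via x ^ (1 << 3) = x ^ 8
→ 010000111 = 135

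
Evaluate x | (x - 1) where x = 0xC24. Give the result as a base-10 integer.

3111

x = 110000100100 = 3108
x - 1 = 110000100011
OR    = 110000100111 = 3111
(x | (x - 1) sets all bits below the lowest set bit.)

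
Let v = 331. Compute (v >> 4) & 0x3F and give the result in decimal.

20

v = 0101001011
Shift right by 4: 010100
Mask low 6 bits: 010100 = 20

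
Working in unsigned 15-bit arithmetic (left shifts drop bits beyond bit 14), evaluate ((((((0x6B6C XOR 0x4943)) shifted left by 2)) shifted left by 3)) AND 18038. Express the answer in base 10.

0x6B6C = 110101101101100
0x4943 = 100100101000011
→ XOR → 010001000101111 = 8751
→ shifted left by 2 (mod 2^15) → 000100010111100 = 2236
→ shifted left by 3 (mod 2^15) → 100010111100000 = 17888
18038 = 100011001110110
→ AND → 100010001100000 = 17504

17504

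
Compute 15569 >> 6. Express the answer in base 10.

15569 = 11110011010001
shift right by 6 → 00000011110011 = 243
(equivalently, floor(15569 / 64))

243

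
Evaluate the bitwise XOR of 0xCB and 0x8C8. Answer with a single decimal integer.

0xCB = 000011001011
0x8C8 = 100011001000
XOR → 100000000011 = 2051

2051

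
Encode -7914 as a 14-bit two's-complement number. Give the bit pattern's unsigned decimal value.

7914 in 14 bits: 01111011101010
Invert: 10000100010101
Add 1:  10000100010110 = 8470
(Check: 2^14 - 7914 = 16384 - 7914 = 8470.)

8470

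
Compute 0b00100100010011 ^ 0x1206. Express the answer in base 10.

a = 0100100010011
0x1206 = 1001000000110
XOR → 1101100010101 = 6933

6933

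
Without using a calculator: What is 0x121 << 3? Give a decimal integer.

0x121 = 000100100001
shift left by 3 → 100100001000 = 2312
(equivalently, 289 × 2^3 = 289 × 8)

2312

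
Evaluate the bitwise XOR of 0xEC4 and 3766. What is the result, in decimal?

0xEC4 = 111011000100
3766 = 111010110110
XOR → 000001110010 = 114

114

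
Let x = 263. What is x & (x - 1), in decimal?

262

x = 100000111 = 263
x - 1 = 100000110
AND   = 100000110 = 262
(x & (x - 1) clears the lowest set bit of x.)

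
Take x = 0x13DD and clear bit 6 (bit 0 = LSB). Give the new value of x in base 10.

x = 001001111011101
bit 6 is currently 1; clear it via x & ~(1 << 6) = x & ~64
→ 001001110011101 = 5021

5021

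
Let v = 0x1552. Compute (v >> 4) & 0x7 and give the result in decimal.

v = 1010101010010
Shift right by 4: 101010101
Mask low 3 bits: 101 = 5

5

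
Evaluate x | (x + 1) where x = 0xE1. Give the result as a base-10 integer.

x = 11100001 = 225
x + 1 = 11100010
OR    = 11100011 = 227
(x | (x + 1) sets the lowest cleared bit.)

227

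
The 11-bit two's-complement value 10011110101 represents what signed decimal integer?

-779

pattern = 10011110101 (MSB is 1 ⇒ negative)
Invert: 01100001010, add 1 → 01100001011 = 779, so the value is -779.
(Equivalently: 1269 - 2^11 = 1269 - 2048 = -779.)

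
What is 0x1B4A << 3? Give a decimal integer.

0x1B4A = 0001101101001010
shift left by 3 → 1101101001010000 = 55888
(equivalently, 6986 × 2^3 = 6986 × 8)

55888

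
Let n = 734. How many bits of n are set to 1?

734 = 1011011110
Count the 1s: 1 + 1 + 1 + 1 + 1 + 1 + 1 = 7

7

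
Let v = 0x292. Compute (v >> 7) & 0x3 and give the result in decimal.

v = 1010010010
Shift right by 7: 101
Mask low 2 bits: 01 = 1

1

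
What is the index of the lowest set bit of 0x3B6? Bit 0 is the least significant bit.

0x3B6 = 1110110110
Trailing zeros: 1, so the lowest set bit is bit 1 (value 2).

1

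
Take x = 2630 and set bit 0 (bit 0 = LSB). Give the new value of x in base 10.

x = 0101001000110
bit 0 is currently 0; set it via x | (1 << 0) = x | 1
→ 0101001000111 = 2631

2631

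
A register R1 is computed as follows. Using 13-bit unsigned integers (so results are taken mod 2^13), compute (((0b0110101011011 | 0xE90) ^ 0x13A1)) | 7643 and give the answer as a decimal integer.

7675

0b0110101011011 = 0110101011011
0xE90 = 0111010010000
→ | → 0111111011011 = 4059
0x13A1 = 1001110100001
→ ^ → 1110001111010 = 7290
7643 = 1110111011011
→ | → 1110111111011 = 7675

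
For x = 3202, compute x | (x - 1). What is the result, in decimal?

3203

x = 110010000010 = 3202
x - 1 = 110010000001
OR    = 110010000011 = 3203
(x | (x - 1) sets all bits below the lowest set bit.)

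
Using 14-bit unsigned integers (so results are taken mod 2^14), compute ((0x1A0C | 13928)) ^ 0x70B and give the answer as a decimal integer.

0x1A0C = 01101000001100
13928 = 11011001101000
→ | → 11111001101100 = 15980
0x70B = 00011100001011
→ ^ → 11100101100111 = 14695

14695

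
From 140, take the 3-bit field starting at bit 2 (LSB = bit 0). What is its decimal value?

v = 10001100
Shift right by 2: 100011
Mask low 3 bits: 011 = 3

3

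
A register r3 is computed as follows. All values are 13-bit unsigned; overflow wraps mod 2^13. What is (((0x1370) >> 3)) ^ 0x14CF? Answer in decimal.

0x1370 = 1001101110000
→ >> 3 → 0001001101110 = 622
0x14CF = 1010011001111
→ ^ → 1011010100001 = 5793

5793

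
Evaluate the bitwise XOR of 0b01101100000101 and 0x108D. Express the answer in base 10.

2952

a = 1101100000101
0x108D = 1000010001101
XOR → 0101110001000 = 2952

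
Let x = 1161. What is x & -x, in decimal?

x = 10010001001 = 1161
-x (two's complement) = …01101110111
AND   = 00000000001 = 1
(x & -x isolates the lowest set bit of x.)

1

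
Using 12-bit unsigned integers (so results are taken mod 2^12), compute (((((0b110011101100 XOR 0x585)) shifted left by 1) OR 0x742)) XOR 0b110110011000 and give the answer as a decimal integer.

2634

0b110011101100 = 110011101100
0x585 = 010110000101
→ XOR → 100101101001 = 2409
→ shifted left by 1 (mod 2^12) → 001011010010 = 722
0x742 = 011101000010
→ OR → 011111010010 = 2002
0b110110011000 = 110110011000
→ XOR → 101001001010 = 2634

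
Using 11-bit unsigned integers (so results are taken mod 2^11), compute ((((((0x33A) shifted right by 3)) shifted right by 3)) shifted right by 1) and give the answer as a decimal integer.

6

0x33A = 01100111010
→ shifted right by 3 → 00001100111 = 103
→ shifted right by 3 → 00000001100 = 12
→ shifted right by 1 → 00000000110 = 6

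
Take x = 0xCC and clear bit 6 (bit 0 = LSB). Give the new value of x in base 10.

140

x = 11001100
bit 6 is currently 1; clear it via x & ~(1 << 6) = x & ~64
→ 10001100 = 140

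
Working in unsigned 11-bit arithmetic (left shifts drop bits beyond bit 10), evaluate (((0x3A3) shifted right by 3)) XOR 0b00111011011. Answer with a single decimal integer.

431

0x3A3 = 01110100011
→ shifted right by 3 → 00001110100 = 116
0b00111011011 = 00111011011
→ XOR → 00110101111 = 431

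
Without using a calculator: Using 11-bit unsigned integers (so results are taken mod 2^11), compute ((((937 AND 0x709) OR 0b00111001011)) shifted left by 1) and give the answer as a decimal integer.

1942

937 = 01110101001
0x709 = 11100001001
→ AND → 01100001001 = 777
0b00111001011 = 00111001011
→ OR → 01111001011 = 971
→ shifted left by 1 (mod 2^11) → 11110010110 = 1942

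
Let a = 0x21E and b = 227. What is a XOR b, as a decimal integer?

765

0x21E = 1000011110
227 = 0011100011
XOR → 1011111101 = 765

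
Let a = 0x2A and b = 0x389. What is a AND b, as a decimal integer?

0x2A = 0000101010
0x389 = 1110001001
AND → 0000001000 = 8

8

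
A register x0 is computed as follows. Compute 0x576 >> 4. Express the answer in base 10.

87

0x576 = 10101110110
shift right by 4 → 00001010111 = 87
(equivalently, floor(1398 / 16))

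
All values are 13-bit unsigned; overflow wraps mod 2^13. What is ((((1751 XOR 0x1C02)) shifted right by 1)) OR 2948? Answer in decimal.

4078

1751 = 0011011010111
0x1C02 = 1110000000010
→ XOR → 1101011010101 = 6869
→ shifted right by 1 → 0110101101010 = 3434
2948 = 0101110000100
→ OR → 0111111101110 = 4078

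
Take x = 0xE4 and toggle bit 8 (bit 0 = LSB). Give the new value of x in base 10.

x = 0000011100100
bit 8 is currently 0; toggle it via x ^ (1 << 8) = x ^ 256
→ 0000111100100 = 484

484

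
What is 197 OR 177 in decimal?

197 = 11000101
177 = 10110001
 OR → 11110101 = 245

245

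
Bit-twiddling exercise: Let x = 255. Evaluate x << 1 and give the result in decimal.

510

255 = 011111111
shift left by 1 → 111111110 = 510
(equivalently, 255 × 2^1 = 255 × 2)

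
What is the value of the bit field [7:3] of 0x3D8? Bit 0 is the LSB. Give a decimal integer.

v = 0001111011000
Shift right by 3: 0001111011
Mask low 5 bits: 11011 = 27

27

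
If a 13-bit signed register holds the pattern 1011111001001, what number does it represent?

pattern = 1011111001001 (MSB is 1 ⇒ negative)
Invert: 0100000110110, add 1 → 0100000110111 = 2103, so the value is -2103.
(Equivalently: 6089 - 2^13 = 6089 - 8192 = -2103.)

-2103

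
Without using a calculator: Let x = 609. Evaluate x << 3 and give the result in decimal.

609 = 0001001100001
shift left by 3 → 1001100001000 = 4872
(equivalently, 609 × 2^3 = 609 × 8)

4872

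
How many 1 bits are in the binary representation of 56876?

9

56876 = 1101111000101100
Count the 1s: 1 + 1 + 1 + 1 + 1 + 1 + 1 + 1 + 1 = 9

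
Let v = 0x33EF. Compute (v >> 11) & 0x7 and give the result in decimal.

6

v = 11001111101111
Shift right by 11: 110
Mask low 3 bits: 110 = 6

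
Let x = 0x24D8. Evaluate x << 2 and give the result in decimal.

37728

0x24D8 = 0010010011011000
shift left by 2 → 1001001101100000 = 37728
(equivalently, 9432 × 2^2 = 9432 × 4)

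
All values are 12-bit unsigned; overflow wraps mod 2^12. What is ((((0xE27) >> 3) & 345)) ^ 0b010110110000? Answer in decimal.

0xE27 = 111000100111
→ >> 3 → 000111000100 = 452
345 = 000101011001
→ & → 000101000000 = 320
0b010110110000 = 010110110000
→ ^ → 010011110000 = 1264

1264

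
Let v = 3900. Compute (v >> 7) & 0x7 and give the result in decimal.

v = 111100111100
Shift right by 7: 11110
Mask low 3 bits: 110 = 6

6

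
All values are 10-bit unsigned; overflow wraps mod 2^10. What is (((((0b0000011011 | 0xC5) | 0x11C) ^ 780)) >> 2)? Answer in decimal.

0b0000011011 = 0000011011
0xC5 = 0011000101
→ | → 0011011111 = 223
0x11C = 0100011100
→ | → 0111011111 = 479
780 = 1100001100
→ ^ → 1011010011 = 723
→ >> 2 → 0010110100 = 180

180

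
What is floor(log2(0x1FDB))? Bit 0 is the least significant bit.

0x1FDB = 1111111011011
The topmost 1 is at position 12 (since 2^12 = 4096 ≤ 8155 < 8192).

12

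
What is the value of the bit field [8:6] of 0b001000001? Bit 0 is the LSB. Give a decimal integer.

v = 001000001
Shift right by 6: 001
Mask low 3 bits: 001 = 1

1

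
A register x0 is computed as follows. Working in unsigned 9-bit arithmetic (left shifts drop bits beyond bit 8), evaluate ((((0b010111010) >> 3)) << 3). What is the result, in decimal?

0b010111010 = 010111010
→ >> 3 → 000010111 = 23
→ << 3 (mod 2^9) → 010111000 = 184

184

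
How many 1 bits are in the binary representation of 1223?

1223 = 10011000111
Count the 1s: 1 + 1 + 1 + 1 + 1 + 1 = 6

6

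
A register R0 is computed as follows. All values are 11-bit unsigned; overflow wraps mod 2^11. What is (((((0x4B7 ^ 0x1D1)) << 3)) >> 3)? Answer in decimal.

102

0x4B7 = 10010110111
0x1D1 = 00111010001
→ ^ → 10101100110 = 1382
→ << 3 (mod 2^11) → 01100110000 = 816
→ >> 3 → 00001100110 = 102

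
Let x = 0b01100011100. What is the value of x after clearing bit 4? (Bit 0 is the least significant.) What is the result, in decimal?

x = 01100011100
bit 4 is currently 1; clear it via x & ~(1 << 4) = x & ~16
→ 01100001100 = 780

780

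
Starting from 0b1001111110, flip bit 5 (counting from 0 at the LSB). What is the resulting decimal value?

x = 1001111110
bit 5 is currently 1; toggle it via x ^ (1 << 5) = x ^ 32
→ 1001011110 = 606

606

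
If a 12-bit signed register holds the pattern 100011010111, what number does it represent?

-1833

pattern = 100011010111 (MSB is 1 ⇒ negative)
Invert: 011100101000, add 1 → 011100101001 = 1833, so the value is -1833.
(Equivalently: 2263 - 2^12 = 2263 - 4096 = -1833.)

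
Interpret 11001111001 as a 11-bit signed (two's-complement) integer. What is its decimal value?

-391

pattern = 11001111001 (MSB is 1 ⇒ negative)
Invert: 00110000110, add 1 → 00110000111 = 391, so the value is -391.
(Equivalently: 1657 - 2^11 = 1657 - 2048 = -391.)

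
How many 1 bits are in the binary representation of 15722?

15722 = 11110101101010
Count the 1s: 1 + 1 + 1 + 1 + 1 + 1 + 1 + 1 + 1 = 9

9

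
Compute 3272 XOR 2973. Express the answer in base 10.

3272 = 110011001000
2973 = 101110011101
XOR → 011101010101 = 1877

1877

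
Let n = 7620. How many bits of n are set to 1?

7

7620 = 1110111000100
Count the 1s: 1 + 1 + 1 + 1 + 1 + 1 + 1 = 7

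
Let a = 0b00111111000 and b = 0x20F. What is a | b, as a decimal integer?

1023

a = 0111111000
0x20F = 1000001111
 OR → 1111111111 = 1023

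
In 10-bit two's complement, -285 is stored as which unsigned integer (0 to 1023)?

285 in 10 bits: 0100011101
Invert: 1011100010
Add 1:  1011100011 = 739
(Check: 2^10 - 285 = 1024 - 285 = 739.)

739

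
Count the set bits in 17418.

4

17418 = 100010000001010
Count the 1s: 1 + 1 + 1 + 1 = 4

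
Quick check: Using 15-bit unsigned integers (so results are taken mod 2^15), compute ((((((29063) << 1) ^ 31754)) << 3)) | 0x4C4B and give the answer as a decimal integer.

31851

29063 = 111000110000111
→ << 1 (mod 2^15) → 110001100001110 = 25358
31754 = 111110000001010
→ ^ → 001111100000100 = 7940
→ << 3 (mod 2^15) → 111100000100000 = 30752
0x4C4B = 100110001001011
→ | → 111110001101011 = 31851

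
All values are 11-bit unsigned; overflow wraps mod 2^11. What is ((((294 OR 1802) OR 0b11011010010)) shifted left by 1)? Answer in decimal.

294 = 00100100110
1802 = 11100001010
→ OR → 11100101110 = 1838
0b11011010010 = 11011010010
→ OR → 11111111110 = 2046
→ shifted left by 1 (mod 2^11) → 11111111100 = 2044

2044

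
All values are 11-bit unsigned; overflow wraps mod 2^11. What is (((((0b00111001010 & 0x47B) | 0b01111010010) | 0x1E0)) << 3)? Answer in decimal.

2000

0b00111001010 = 00111001010
0x47B = 10001111011
→ & → 00001001010 = 74
0b01111010010 = 01111010010
→ | → 01111011010 = 986
0x1E0 = 00111100000
→ | → 01111111010 = 1018
→ << 3 (mod 2^11) → 11111010000 = 2000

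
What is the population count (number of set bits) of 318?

318 = 100111110
Count the 1s: 1 + 1 + 1 + 1 + 1 + 1 = 6

6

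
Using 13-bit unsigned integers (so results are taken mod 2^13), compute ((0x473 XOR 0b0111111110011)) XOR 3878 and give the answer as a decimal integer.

0x473 = 0010001110011
0b0111111110011 = 0111111110011
→ XOR → 0101110000000 = 2944
3878 = 0111100100110
→ XOR → 0010010100110 = 1190

1190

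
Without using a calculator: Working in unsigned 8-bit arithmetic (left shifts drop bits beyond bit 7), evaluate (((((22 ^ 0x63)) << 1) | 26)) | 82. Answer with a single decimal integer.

22 = 00010110
0x63 = 01100011
→ ^ → 01110101 = 117
→ << 1 (mod 2^8) → 11101010 = 234
26 = 00011010
→ | → 11111010 = 250
82 = 01010010
→ | → 11111010 = 250

250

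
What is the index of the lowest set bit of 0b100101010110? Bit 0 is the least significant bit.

1

0b100101010110 = 100101010110
Trailing zeros: 1, so the lowest set bit is bit 1 (value 2).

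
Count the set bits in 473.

473 = 111011001
Count the 1s: 1 + 1 + 1 + 1 + 1 + 1 = 6

6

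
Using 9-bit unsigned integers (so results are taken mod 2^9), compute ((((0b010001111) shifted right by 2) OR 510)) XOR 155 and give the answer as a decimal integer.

356

0b010001111 = 010001111
→ shifted right by 2 → 000100011 = 35
510 = 111111110
→ OR → 111111111 = 511
155 = 010011011
→ XOR → 101100100 = 356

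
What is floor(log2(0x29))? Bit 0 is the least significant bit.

5

0x29 = 101001
The topmost 1 is at position 5 (since 2^5 = 32 ≤ 41 < 64).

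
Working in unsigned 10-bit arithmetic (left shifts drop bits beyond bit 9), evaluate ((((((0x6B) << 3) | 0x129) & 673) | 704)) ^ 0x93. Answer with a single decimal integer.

0x6B = 0001101011
→ << 3 (mod 2^10) → 1101011000 = 856
0x129 = 0100101001
→ | → 1101111001 = 889
673 = 1010100001
→ & → 1000100001 = 545
704 = 1011000000
→ | → 1011100001 = 737
0x93 = 0010010011
→ ^ → 1001110010 = 626

626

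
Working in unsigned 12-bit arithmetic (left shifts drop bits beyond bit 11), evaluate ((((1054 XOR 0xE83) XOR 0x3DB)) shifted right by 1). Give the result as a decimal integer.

1187

1054 = 010000011110
0xE83 = 111010000011
→ XOR → 101010011101 = 2717
0x3DB = 001111011011
→ XOR → 100101000110 = 2374
→ shifted right by 1 → 010010100011 = 1187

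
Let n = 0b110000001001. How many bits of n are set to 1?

4

n = 110000001001
Count the 1s: 1 + 1 + 1 + 1 = 4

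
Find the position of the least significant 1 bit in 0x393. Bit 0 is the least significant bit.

0x393 = 1110010011
Trailing zeros: 0, so the lowest set bit is bit 0 (value 1).

0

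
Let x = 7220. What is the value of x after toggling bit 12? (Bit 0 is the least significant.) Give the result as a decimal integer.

x = 001110000110100
bit 12 is currently 1; toggle it via x ^ (1 << 12) = x ^ 4096
→ 000110000110100 = 3124

3124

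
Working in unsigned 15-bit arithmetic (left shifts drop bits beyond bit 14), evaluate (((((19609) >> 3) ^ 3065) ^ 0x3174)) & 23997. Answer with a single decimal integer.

4380

19609 = 100110010011001
→ >> 3 → 000100110010011 = 2451
3065 = 000101111111001
→ ^ → 000001001101010 = 618
0x3174 = 011000101110100
→ ^ → 011001100011110 = 13086
23997 = 101110110111101
→ & → 001000100011100 = 4380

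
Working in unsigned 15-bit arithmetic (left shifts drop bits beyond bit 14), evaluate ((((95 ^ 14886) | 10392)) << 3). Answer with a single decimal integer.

95 = 000000001011111
14886 = 011101000100110
→ ^ → 011101001111001 = 14969
10392 = 010100010011000
→ | → 011101011111001 = 15097
→ << 3 (mod 2^15) → 101011111001000 = 22472

22472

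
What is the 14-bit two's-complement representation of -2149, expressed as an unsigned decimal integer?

14235

2149 in 14 bits: 00100001100101
Invert: 11011110011010
Add 1:  11011110011011 = 14235
(Check: 2^14 - 2149 = 16384 - 2149 = 14235.)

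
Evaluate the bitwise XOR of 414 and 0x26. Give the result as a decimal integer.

440

414 = 110011110
0x26 = 000100110
XOR → 110111000 = 440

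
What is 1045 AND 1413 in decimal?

1029

1045 = 10000010101
1413 = 10110000101
AND → 10000000101 = 1029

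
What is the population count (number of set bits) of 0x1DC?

0x1DC = 111011100
Count the 1s: 1 + 1 + 1 + 1 + 1 + 1 = 6

6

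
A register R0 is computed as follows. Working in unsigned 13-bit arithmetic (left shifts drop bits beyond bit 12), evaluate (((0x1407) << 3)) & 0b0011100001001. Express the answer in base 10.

8

0x1407 = 1010000000111
→ << 3 (mod 2^13) → 0000000111000 = 56
0b0011100001001 = 0011100001001
→ & → 0000000001000 = 8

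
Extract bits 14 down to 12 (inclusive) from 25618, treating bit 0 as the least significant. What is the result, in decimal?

v = 0110010000010010
Shift right by 12: 0110
Mask low 3 bits: 110 = 6

6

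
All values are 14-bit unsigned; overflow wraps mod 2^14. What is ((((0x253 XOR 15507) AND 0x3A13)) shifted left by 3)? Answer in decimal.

4096

0x253 = 00001001010011
15507 = 11110010010011
→ XOR → 11111011000000 = 16064
0x3A13 = 11101000010011
→ AND → 11101000000000 = 14848
→ shifted left by 3 (mod 2^14) → 01000000000000 = 4096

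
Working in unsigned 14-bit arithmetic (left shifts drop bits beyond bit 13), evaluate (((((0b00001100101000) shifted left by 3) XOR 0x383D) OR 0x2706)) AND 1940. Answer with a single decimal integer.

0b00001100101000 = 00001100101000
→ shifted left by 3 (mod 2^14) → 01100101000000 = 6464
0x383D = 11100000111101
→ XOR → 10000101111101 = 8573
0x2706 = 10011100000110
→ OR → 10011101111111 = 10111
1940 = 00011110010100
→ AND → 00011100010100 = 1812

1812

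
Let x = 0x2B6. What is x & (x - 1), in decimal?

x = 1010110110 = 694
x - 1 = 1010110101
AND   = 1010110100 = 692
(x & (x - 1) clears the lowest set bit of x.)

692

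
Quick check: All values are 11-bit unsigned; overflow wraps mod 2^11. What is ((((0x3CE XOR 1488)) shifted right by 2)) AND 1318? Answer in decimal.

0x3CE = 01111001110
1488 = 10111010000
→ XOR → 11000011110 = 1566
→ shifted right by 2 → 00110000111 = 391
1318 = 10100100110
→ AND → 00100000110 = 262

262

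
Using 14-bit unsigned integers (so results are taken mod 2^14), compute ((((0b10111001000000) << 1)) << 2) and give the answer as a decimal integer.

12800

0b10111001000000 = 10111001000000
→ << 1 (mod 2^14) → 01110010000000 = 7296
→ << 2 (mod 2^14) → 11001000000000 = 12800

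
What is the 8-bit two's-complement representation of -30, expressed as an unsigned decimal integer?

30 in 8 bits: 00011110
Invert: 11100001
Add 1:  11100010 = 226
(Check: 2^8 - 30 = 256 - 30 = 226.)

226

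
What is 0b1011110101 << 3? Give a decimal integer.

6056

x = 0001011110101
shift left by 3 → 1011110101000 = 6056
(equivalently, 757 × 2^3 = 757 × 8)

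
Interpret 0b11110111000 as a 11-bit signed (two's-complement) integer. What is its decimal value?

pattern = 11110111000 (MSB is 1 ⇒ negative)
Invert: 00001000111, add 1 → 00001001000 = 72, so the value is -72.
(Equivalently: 1976 - 2^11 = 1976 - 2048 = -72.)

-72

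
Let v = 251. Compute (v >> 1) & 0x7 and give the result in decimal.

v = 011111011
Shift right by 1: 01111101
Mask low 3 bits: 101 = 5

5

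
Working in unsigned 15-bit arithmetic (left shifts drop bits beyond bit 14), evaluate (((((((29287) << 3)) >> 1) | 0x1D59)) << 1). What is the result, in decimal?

15290

29287 = 111001001100111
→ << 3 (mod 2^15) → 001001100111000 = 4920
→ >> 1 → 000100110011100 = 2460
0x1D59 = 001110101011001
→ | → 001110111011101 = 7645
→ << 1 (mod 2^15) → 011101110111010 = 15290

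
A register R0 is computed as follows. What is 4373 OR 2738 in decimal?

7095

4373 = 1000100010101
2738 = 0101010110010
 OR → 1101110110111 = 7095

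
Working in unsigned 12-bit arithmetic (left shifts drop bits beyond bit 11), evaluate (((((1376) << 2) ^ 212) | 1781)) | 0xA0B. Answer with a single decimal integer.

1376 = 010101100000
→ << 2 (mod 2^12) → 010110000000 = 1408
212 = 000011010100
→ ^ → 010101010100 = 1364
1781 = 011011110101
→ | → 011111110101 = 2037
0xA0B = 101000001011
→ | → 111111111111 = 4095

4095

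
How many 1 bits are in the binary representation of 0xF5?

0xF5 = 11110101
Count the 1s: 1 + 1 + 1 + 1 + 1 + 1 = 6

6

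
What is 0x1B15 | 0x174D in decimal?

0x1B15 = 1101100010101
0x174D = 1011101001101
 OR → 1111101011101 = 8029

8029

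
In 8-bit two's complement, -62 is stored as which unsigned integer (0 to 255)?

194

62 in 8 bits: 00111110
Invert: 11000001
Add 1:  11000010 = 194
(Check: 2^8 - 62 = 256 - 62 = 194.)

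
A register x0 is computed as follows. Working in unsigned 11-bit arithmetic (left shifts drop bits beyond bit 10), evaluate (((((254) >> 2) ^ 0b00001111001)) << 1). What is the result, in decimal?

140

254 = 00011111110
→ >> 2 → 00000111111 = 63
0b00001111001 = 00001111001
→ ^ → 00001000110 = 70
→ << 1 (mod 2^11) → 00010001100 = 140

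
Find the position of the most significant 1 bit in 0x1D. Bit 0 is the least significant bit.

4

0x1D = 11101
The topmost 1 is at position 4 (since 2^4 = 16 ≤ 29 < 32).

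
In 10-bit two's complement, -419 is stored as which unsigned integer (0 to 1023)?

419 in 10 bits: 0110100011
Invert: 1001011100
Add 1:  1001011101 = 605
(Check: 2^10 - 419 = 1024 - 419 = 605.)

605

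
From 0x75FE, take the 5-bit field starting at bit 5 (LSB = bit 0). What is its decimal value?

v = 111010111111110
Shift right by 5: 1110101111
Mask low 5 bits: 01111 = 15

15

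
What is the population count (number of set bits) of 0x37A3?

0x37A3 = 11011110100011
Count the 1s: 1 + 1 + 1 + 1 + 1 + 1 + 1 + 1 + 1 = 9

9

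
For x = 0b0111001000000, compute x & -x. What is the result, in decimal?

64

x = 111001000000 = 3648
-x (two's complement) = …000111000000
AND   = 000001000000 = 64
(x & -x isolates the lowest set bit of x.)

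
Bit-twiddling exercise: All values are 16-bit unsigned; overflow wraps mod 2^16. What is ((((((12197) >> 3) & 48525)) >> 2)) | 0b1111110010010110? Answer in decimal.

12197 = 0010111110100101
→ >> 3 → 0000010111110100 = 1524
48525 = 1011110110001101
→ & → 0000010110000100 = 1412
→ >> 2 → 0000000101100001 = 353
0b1111110010010110 = 1111110010010110
→ | → 1111110111110111 = 65015

65015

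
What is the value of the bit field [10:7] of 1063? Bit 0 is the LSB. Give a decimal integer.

v = 10000100111
Shift right by 7: 1000
Mask low 4 bits: 1000 = 8

8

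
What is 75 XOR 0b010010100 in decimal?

75 = 01001011
b = 10010100
XOR → 11011111 = 223

223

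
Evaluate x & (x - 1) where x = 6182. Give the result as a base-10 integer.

x = 1100000100110 = 6182
x - 1 = 1100000100101
AND   = 1100000100100 = 6180
(x & (x - 1) clears the lowest set bit of x.)

6180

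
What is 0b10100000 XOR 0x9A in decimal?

a = 10100000
0x9A = 10011010
XOR → 00111010 = 58

58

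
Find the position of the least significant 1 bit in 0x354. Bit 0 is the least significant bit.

0x354 = 1101010100
Trailing zeros: 2, so the lowest set bit is bit 2 (value 4).

2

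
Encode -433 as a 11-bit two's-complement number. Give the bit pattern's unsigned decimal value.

433 in 11 bits: 00110110001
Invert: 11001001110
Add 1:  11001001111 = 1615
(Check: 2^11 - 433 = 2048 - 433 = 1615.)

1615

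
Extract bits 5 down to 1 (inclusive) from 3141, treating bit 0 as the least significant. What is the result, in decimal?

v = 110001000101
Shift right by 1: 11000100010
Mask low 5 bits: 00010 = 2

2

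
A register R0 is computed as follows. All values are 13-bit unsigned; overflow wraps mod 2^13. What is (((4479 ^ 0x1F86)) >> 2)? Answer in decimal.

958

4479 = 1000101111111
0x1F86 = 1111110000110
→ ^ → 0111011111001 = 3833
→ >> 2 → 0001110111110 = 958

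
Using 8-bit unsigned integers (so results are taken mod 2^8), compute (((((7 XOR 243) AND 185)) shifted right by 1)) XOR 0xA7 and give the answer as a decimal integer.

255

7 = 00000111
243 = 11110011
→ XOR → 11110100 = 244
185 = 10111001
→ AND → 10110000 = 176
→ shifted right by 1 → 01011000 = 88
0xA7 = 10100111
→ XOR → 11111111 = 255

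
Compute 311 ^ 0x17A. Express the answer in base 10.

77

311 = 100110111
0x17A = 101111010
XOR → 001001101 = 77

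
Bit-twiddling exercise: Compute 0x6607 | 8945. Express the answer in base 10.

0x6607 = 110011000000111
8945 = 010001011110001
 OR → 110011011110111 = 26359

26359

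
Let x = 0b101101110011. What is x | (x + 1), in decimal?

2935

x = 101101110011 = 2931
x + 1 = 101101110100
OR    = 101101110111 = 2935
(x | (x + 1) sets the lowest cleared bit.)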